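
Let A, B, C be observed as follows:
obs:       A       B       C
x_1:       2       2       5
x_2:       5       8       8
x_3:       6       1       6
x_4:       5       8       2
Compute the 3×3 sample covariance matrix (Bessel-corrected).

Step 1 — column means:
  mean(A) = (2 + 5 + 6 + 5) / 4 = 18/4 = 4.5
  mean(B) = (2 + 8 + 1 + 8) / 4 = 19/4 = 4.75
  mean(C) = (5 + 8 + 6 + 2) / 4 = 21/4 = 5.25

Step 2 — sample covariance S[i,j] = (1/(n-1)) · Σ_k (x_{k,i} - mean_i) · (x_{k,j} - mean_j), with n-1 = 3.
  S[A,A] = ((-2.5)·(-2.5) + (0.5)·(0.5) + (1.5)·(1.5) + (0.5)·(0.5)) / 3 = 9/3 = 3
  S[A,B] = ((-2.5)·(-2.75) + (0.5)·(3.25) + (1.5)·(-3.75) + (0.5)·(3.25)) / 3 = 4.5/3 = 1.5
  S[A,C] = ((-2.5)·(-0.25) + (0.5)·(2.75) + (1.5)·(0.75) + (0.5)·(-3.25)) / 3 = 1.5/3 = 0.5
  S[B,B] = ((-2.75)·(-2.75) + (3.25)·(3.25) + (-3.75)·(-3.75) + (3.25)·(3.25)) / 3 = 42.75/3 = 14.25
  S[B,C] = ((-2.75)·(-0.25) + (3.25)·(2.75) + (-3.75)·(0.75) + (3.25)·(-3.25)) / 3 = -3.75/3 = -1.25
  S[C,C] = ((-0.25)·(-0.25) + (2.75)·(2.75) + (0.75)·(0.75) + (-3.25)·(-3.25)) / 3 = 18.75/3 = 6.25

S is symmetric (S[j,i] = S[i,j]). Assembling:

S = [[3, 1.5, 0.5],
 [1.5, 14.25, -1.25],
 [0.5, -1.25, 6.25]]


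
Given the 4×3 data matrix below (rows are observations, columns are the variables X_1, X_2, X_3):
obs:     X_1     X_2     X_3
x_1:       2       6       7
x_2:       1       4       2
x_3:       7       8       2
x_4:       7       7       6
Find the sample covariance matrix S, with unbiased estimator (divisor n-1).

Step 1 — column means:
  mean(X_1) = (2 + 1 + 7 + 7) / 4 = 17/4 = 4.25
  mean(X_2) = (6 + 4 + 8 + 7) / 4 = 25/4 = 6.25
  mean(X_3) = (7 + 2 + 2 + 6) / 4 = 17/4 = 4.25

Step 2 — sample covariance S[i,j] = (1/(n-1)) · Σ_k (x_{k,i} - mean_i) · (x_{k,j} - mean_j), with n-1 = 3.
  S[X_1,X_1] = ((-2.25)·(-2.25) + (-3.25)·(-3.25) + (2.75)·(2.75) + (2.75)·(2.75)) / 3 = 30.75/3 = 10.25
  S[X_1,X_2] = ((-2.25)·(-0.25) + (-3.25)·(-2.25) + (2.75)·(1.75) + (2.75)·(0.75)) / 3 = 14.75/3 = 4.9167
  S[X_1,X_3] = ((-2.25)·(2.75) + (-3.25)·(-2.25) + (2.75)·(-2.25) + (2.75)·(1.75)) / 3 = -0.25/3 = -0.0833
  S[X_2,X_2] = ((-0.25)·(-0.25) + (-2.25)·(-2.25) + (1.75)·(1.75) + (0.75)·(0.75)) / 3 = 8.75/3 = 2.9167
  S[X_2,X_3] = ((-0.25)·(2.75) + (-2.25)·(-2.25) + (1.75)·(-2.25) + (0.75)·(1.75)) / 3 = 1.75/3 = 0.5833
  S[X_3,X_3] = ((2.75)·(2.75) + (-2.25)·(-2.25) + (-2.25)·(-2.25) + (1.75)·(1.75)) / 3 = 20.75/3 = 6.9167

S is symmetric (S[j,i] = S[i,j]). Assembling:

S = [[10.25, 4.9167, -0.0833],
 [4.9167, 2.9167, 0.5833],
 [-0.0833, 0.5833, 6.9167]]


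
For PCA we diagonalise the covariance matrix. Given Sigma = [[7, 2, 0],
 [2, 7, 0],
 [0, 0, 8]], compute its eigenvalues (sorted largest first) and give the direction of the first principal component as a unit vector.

Step 1 — characteristic polynomial p(λ) = det(λI - Sigma) = λ³ - tr·λ² + c_1·λ - det, where tr = trace, c_1 = sum of the principal 2×2 minors, det = det(Sigma):
  tr = 7 + 7 + 8 = 22,
  c_1 = (7·7 - (2)²) + (7·8 - (0)²) + (7·8 - (0)²) = 45 + 56 + 56 = 157,
  det = 7·(7·8 - (0)²) - (2)·((2)·8 - (0)·(0)) + (0)·((2)·(0) - 7·(0)) = 7·(56) - (2)·(16) + (0)·(0) = 360.
  So p(λ) = λ³ - 22λ² + 157λ - 360.
Step 2 — look for an integer root (rational root theorem: any rational root is an integer divisor of 360). Testing λ = 5:
  p(5) = 125 - 550 + 785 - 360 = 0  ✓
  Dividing out (λ - 5): p(λ) = (λ - 5)(λ² - 17λ + 72).
Step 3 — remaining eigenvalues from the quadratic λ² - 17λ + 72 = 0:
  Δ = 17² - 4·72 = 289 - 288 = 1,  λ = (17 ± √1)/2 = (17 ± 1)/2 = 9 or 8.
  Sorted: λ_1 = 9,  λ_2 = 8,  λ_3 = 5  (check: sum = 22 = tr ✓).

Step 4 — unit eigenvector for λ_1 = 9: v spans the null space of (Sigma - λ_1 I), whose rows are
  r_1 = (-2, 2, 0),  r_2 = (2, -2, 0),  r_3 = (0, 0, -1).
  v is orthogonal to every row, so take v ∝ r_1 × r_3 = ((2)·(-1) - (0)·(0), (0)·(0) - (-2)·(-1), (-2)·(0) - (2)·(0)) = (-2, -2, 0).
  Rescale (divide by 2; multiply by -1 so the first nonzero entry is positive): u = (1, 1, 0).
  ||u|| = √((1)² + (1)² + (0)²) = √(2) ≈ 1.4142,  v_1 = u/||u|| ≈ (0.7071, 0.7071, 0) (||v_1|| = 1).

λ_1 = 9,  λ_2 = 8,  λ_3 = 5;  v_1 ≈ (0.7071, 0.7071, 0)


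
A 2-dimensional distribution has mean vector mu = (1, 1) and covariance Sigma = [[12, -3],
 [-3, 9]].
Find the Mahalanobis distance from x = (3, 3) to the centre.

Step 1 — centre the observation: (x - mu) = (2, 2).

Step 2 — invert Sigma. det(Sigma) = 12·9 - (-3)² = 99.
  Sigma^{-1} = (1/det) · [[d, -b], [-b, a]] = [[0.0909, 0.0303],
 [0.0303, 0.1212]].

Step 3 — form the quadratic (x - mu)^T · Sigma^{-1} · (x - mu):
  Sigma^{-1} · (x - mu) = (0.2424, 0.303).
  (x - mu)^T · [Sigma^{-1} · (x - mu)] = (2)·(0.2424) + (2)·(0.303) = 1.0909.

Step 4 — take square root: d = √(1.0909) ≈ 1.0445.

d(x, mu) = √(1.0909) ≈ 1.0445


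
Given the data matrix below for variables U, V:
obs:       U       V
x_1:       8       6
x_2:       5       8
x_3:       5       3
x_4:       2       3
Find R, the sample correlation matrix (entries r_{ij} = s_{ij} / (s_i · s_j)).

Step 1 — column means:
  mean(U) = (8 + 5 + 5 + 2) / 4 = 20/4 = 5
  mean(V) = (6 + 8 + 3 + 3) / 4 = 20/4 = 5

Step 2 — sample variances and covariances s[i,j] = (1/(n-1)) · Σ_k (x_{k,i} - mean_i) · (x_{k,j} - mean_j), with n-1 = 3:
  s[U,U] = ((3)·(3) + (0)·(0) + (0)·(0) + (-3)·(-3)) / 3 = 18/3 = 6
  s[U,V] = ((3)·(1) + (0)·(3) + (0)·(-2) + (-3)·(-2)) / 3 = 9/3 = 3
  s[V,V] = ((1)·(1) + (3)·(3) + (-2)·(-2) + (-2)·(-2)) / 3 = 18/3 = 6
  Sample standard deviations s_i = √(s[i,i]):
  s(U) = √(6) = 2.4495
  s(V) = √(6) = 2.4495

Step 3 — r_{ij} = s_{ij} / (s_i · s_j):
  r[U,U] = 1 (diagonal).
  r[U,V] = 3 / (2.4495 · 2.4495) = 3 / 6 = 0.5
  r[V,V] = 1 (diagonal).

R is symmetric with unit diagonal. Assembling:

R = [[1, 0.5],
 [0.5, 1]]


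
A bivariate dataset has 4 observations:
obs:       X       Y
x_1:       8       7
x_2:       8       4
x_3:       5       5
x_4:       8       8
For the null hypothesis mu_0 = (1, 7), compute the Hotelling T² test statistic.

Step 1 — sample mean vector:
  mean(X) = (8 + 8 + 5 + 8) / 4 = 29/4 = 7.25
  mean(Y) = (7 + 4 + 5 + 8) / 4 = 24/4 = 6
  x̄ = (7.25, 6),  deviation x̄ - mu_0 = (7.25, 6) - (1, 7) = (6.25, -1).

Step 2 — sample covariance matrix, S[i,j] = (1/(n-1)) · Σ_k (x_{k,i} - mean_i) · (x_{k,j} - mean_j), divisor n-1 = 3:
  S[X,X] = ((0.75)·(0.75) + (0.75)·(0.75) + (-2.25)·(-2.25) + (0.75)·(0.75)) / 3 = 6.75/3 = 2.25
  S[X,Y] = ((0.75)·(1) + (0.75)·(-2) + (-2.25)·(-1) + (0.75)·(2)) / 3 = 3/3 = 1
  S[Y,Y] = ((1)·(1) + (-2)·(-2) + (-1)·(-1) + (2)·(2)) / 3 = 10/3 = 3.3333
  S = [[2.25, 1],
 [1, 3.3333]].

Step 3 — invert S. det(S) = 2.25·3.3333 - (1)² = 6.5.
  S^{-1} = (1/det) · [[d, -b], [-b, a]] = [[0.5128, -0.1538],
 [-0.1538, 0.3462]].

Step 4 — quadratic form (x̄ - mu_0)^T · S^{-1} · (x̄ - mu_0):
  S^{-1} · (x̄ - mu_0) = (3.359, -1.3077),
  (x̄ - mu_0)^T · [...] = (6.25)·(3.359) + (-1)·(-1.3077) = 22.3013.

Step 5 — scale by n: T² = 4 · 22.3013 = 89.2051.

T² ≈ 89.2051


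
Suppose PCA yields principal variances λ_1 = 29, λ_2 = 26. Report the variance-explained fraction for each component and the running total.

Step 1 — total variance = trace(Sigma) = Σ λ_i = 29 + 26 = 55.

Step 2 — fraction explained by component i = λ_i / Σ λ:
  PC1: 29/55 = 0.5273
  PC2: 26/55 = 0.4727

Step 3 — cumulative fraction after k components = (λ_1 + ... + λ_k) / Σ λ:
  k = 1: 29/55 = 0.5273
  k = 2: (29 + 26)/55 = 55/55 = 1

Summary (fraction, with percent):

explained: PC1 0.5273 (52.73%), PC2 0.4727 (47.27%);  cumulative: 0.5273, 1


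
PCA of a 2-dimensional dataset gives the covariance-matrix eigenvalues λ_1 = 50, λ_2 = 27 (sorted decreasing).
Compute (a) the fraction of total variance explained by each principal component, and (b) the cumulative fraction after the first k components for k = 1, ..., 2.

Step 1 — total variance = trace(Sigma) = Σ λ_i = 50 + 27 = 77.

Step 2 — fraction explained by component i = λ_i / Σ λ:
  PC1: 50/77 = 0.6494
  PC2: 27/77 = 0.3506

Step 3 — cumulative fraction after k components = (λ_1 + ... + λ_k) / Σ λ:
  k = 1: 50/77 = 0.6494
  k = 2: (50 + 27)/77 = 77/77 = 1

Summary (fraction, with percent):

explained: PC1 0.6494 (64.94%), PC2 0.3506 (35.06%);  cumulative: 0.6494, 1


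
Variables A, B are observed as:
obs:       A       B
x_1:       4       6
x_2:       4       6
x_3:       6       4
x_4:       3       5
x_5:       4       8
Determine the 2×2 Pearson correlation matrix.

Step 1 — column means:
  mean(A) = (4 + 4 + 6 + 3 + 4) / 5 = 21/5 = 4.2
  mean(B) = (6 + 6 + 4 + 5 + 8) / 5 = 29/5 = 5.8

Step 2 — sample variances and covariances s[i,j] = (1/(n-1)) · Σ_k (x_{k,i} - mean_i) · (x_{k,j} - mean_j), with n-1 = 4:
  s[A,A] = ((-0.2)·(-0.2) + (-0.2)·(-0.2) + (1.8)·(1.8) + (-1.2)·(-1.2) + (-0.2)·(-0.2)) / 4 = 4.8/4 = 1.2
  s[A,B] = ((-0.2)·(0.2) + (-0.2)·(0.2) + (1.8)·(-1.8) + (-1.2)·(-0.8) + (-0.2)·(2.2)) / 4 = -2.8/4 = -0.7
  s[B,B] = ((0.2)·(0.2) + (0.2)·(0.2) + (-1.8)·(-1.8) + (-0.8)·(-0.8) + (2.2)·(2.2)) / 4 = 8.8/4 = 2.2
  Sample standard deviations s_i = √(s[i,i]):
  s(A) = √(1.2) = 1.0954
  s(B) = √(2.2) = 1.4832

Step 3 — r_{ij} = s_{ij} / (s_i · s_j):
  r[A,A] = 1 (diagonal).
  r[A,B] = -0.7 / (1.0954 · 1.4832) = -0.7 / 1.6248 = -0.4308
  r[B,B] = 1 (diagonal).

R is symmetric with unit diagonal. Assembling:

R = [[1, -0.4308],
 [-0.4308, 1]]


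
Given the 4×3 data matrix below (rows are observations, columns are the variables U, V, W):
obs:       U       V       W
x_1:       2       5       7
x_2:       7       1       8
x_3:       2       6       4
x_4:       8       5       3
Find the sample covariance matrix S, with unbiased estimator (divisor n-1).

Step 1 — column means:
  mean(U) = (2 + 7 + 2 + 8) / 4 = 19/4 = 4.75
  mean(V) = (5 + 1 + 6 + 5) / 4 = 17/4 = 4.25
  mean(W) = (7 + 8 + 4 + 3) / 4 = 22/4 = 5.5

Step 2 — sample covariance S[i,j] = (1/(n-1)) · Σ_k (x_{k,i} - mean_i) · (x_{k,j} - mean_j), with n-1 = 3.
  S[U,U] = ((-2.75)·(-2.75) + (2.25)·(2.25) + (-2.75)·(-2.75) + (3.25)·(3.25)) / 3 = 30.75/3 = 10.25
  S[U,V] = ((-2.75)·(0.75) + (2.25)·(-3.25) + (-2.75)·(1.75) + (3.25)·(0.75)) / 3 = -11.75/3 = -3.9167
  S[U,W] = ((-2.75)·(1.5) + (2.25)·(2.5) + (-2.75)·(-1.5) + (3.25)·(-2.5)) / 3 = -2.5/3 = -0.8333
  S[V,V] = ((0.75)·(0.75) + (-3.25)·(-3.25) + (1.75)·(1.75) + (0.75)·(0.75)) / 3 = 14.75/3 = 4.9167
  S[V,W] = ((0.75)·(1.5) + (-3.25)·(2.5) + (1.75)·(-1.5) + (0.75)·(-2.5)) / 3 = -11.5/3 = -3.8333
  S[W,W] = ((1.5)·(1.5) + (2.5)·(2.5) + (-1.5)·(-1.5) + (-2.5)·(-2.5)) / 3 = 17/3 = 5.6667

S is symmetric (S[j,i] = S[i,j]). Assembling:

S = [[10.25, -3.9167, -0.8333],
 [-3.9167, 4.9167, -3.8333],
 [-0.8333, -3.8333, 5.6667]]


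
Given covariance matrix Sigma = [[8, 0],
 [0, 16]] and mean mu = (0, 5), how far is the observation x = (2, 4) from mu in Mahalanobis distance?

Step 1 — centre the observation: (x - mu) = (2, -1).

Step 2 — invert Sigma. det(Sigma) = 8·16 - (0)² = 128.
  Sigma^{-1} = (1/det) · [[d, -b], [-b, a]] = [[0.125, 0],
 [0, 0.0625]].

Step 3 — form the quadratic (x - mu)^T · Sigma^{-1} · (x - mu):
  Sigma^{-1} · (x - mu) = (0.25, -0.0625).
  (x - mu)^T · [Sigma^{-1} · (x - mu)] = (2)·(0.25) + (-1)·(-0.0625) = 0.5625.

Step 4 — take square root: d = √(0.5625) ≈ 0.75.

d(x, mu) = √(0.5625) ≈ 0.75


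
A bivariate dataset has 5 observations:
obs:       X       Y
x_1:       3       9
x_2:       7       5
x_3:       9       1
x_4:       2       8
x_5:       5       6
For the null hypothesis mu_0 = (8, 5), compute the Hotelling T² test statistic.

Step 1 — sample mean vector:
  mean(X) = (3 + 7 + 9 + 2 + 5) / 5 = 26/5 = 5.2
  mean(Y) = (9 + 5 + 1 + 8 + 6) / 5 = 29/5 = 5.8
  x̄ = (5.2, 5.8),  deviation x̄ - mu_0 = (5.2, 5.8) - (8, 5) = (-2.8, 0.8).

Step 2 — sample covariance matrix, S[i,j] = (1/(n-1)) · Σ_k (x_{k,i} - mean_i) · (x_{k,j} - mean_j), divisor n-1 = 4:
  S[X,X] = ((-2.2)·(-2.2) + (1.8)·(1.8) + (3.8)·(3.8) + (-3.2)·(-3.2) + (-0.2)·(-0.2)) / 4 = 32.8/4 = 8.2
  S[X,Y] = ((-2.2)·(3.2) + (1.8)·(-0.8) + (3.8)·(-4.8) + (-3.2)·(2.2) + (-0.2)·(0.2)) / 4 = -33.8/4 = -8.45
  S[Y,Y] = ((3.2)·(3.2) + (-0.8)·(-0.8) + (-4.8)·(-4.8) + (2.2)·(2.2) + (0.2)·(0.2)) / 4 = 38.8/4 = 9.7
  S = [[8.2, -8.45],
 [-8.45, 9.7]].

Step 3 — invert S. det(S) = 8.2·9.7 - (-8.45)² = 8.1375.
  S^{-1} = (1/det) · [[d, -b], [-b, a]] = [[1.192, 1.0384],
 [1.0384, 1.0077]].

Step 4 — quadratic form (x̄ - mu_0)^T · S^{-1} · (x̄ - mu_0):
  S^{-1} · (x̄ - mu_0) = (-2.5069, -2.1014),
  (x̄ - mu_0)^T · [...] = (-2.8)·(-2.5069) + (0.8)·(-2.1014) = 5.3382.

Step 5 — scale by n: T² = 5 · 5.3382 = 26.6912.

T² ≈ 26.6912


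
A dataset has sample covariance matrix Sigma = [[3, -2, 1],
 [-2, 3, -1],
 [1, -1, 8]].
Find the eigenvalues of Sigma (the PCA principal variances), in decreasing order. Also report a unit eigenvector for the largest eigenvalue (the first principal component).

Step 1 — characteristic polynomial p(λ) = det(λI - Sigma) = λ³ - tr·λ² + c_1·λ - det, where tr = trace, c_1 = sum of the principal 2×2 minors, det = det(Sigma):
  tr = 3 + 3 + 8 = 14,
  c_1 = (3·3 - (-2)²) + (3·8 - (1)²) + (3·8 - (-1)²) = 5 + 23 + 23 = 51,
  det = 3·(3·8 - (-1)²) - (-2)·((-2)·8 - (-1)·(1)) + (1)·((-2)·(-1) - 3·(1)) = 3·(23) - (-2)·(-15) + (1)·(-1) = 38.
  So p(λ) = λ³ - 14λ² + 51λ - 38.
Step 2 — look for an integer root (rational root theorem: any rational root is an integer divisor of 38). Testing λ = 1:
  p(1) = 1 - 14 + 51 - 38 = 0  ✓
  Dividing out (λ - 1): p(λ) = (λ - 1)(λ² - 13λ + 38).
Step 3 — remaining eigenvalues from the quadratic λ² - 13λ + 38 = 0:
  Δ = 13² - 4·38 = 169 - 152 = 17,  λ = (13 ± √17)/2 = (13 ± 4.1231)/2 ≈ 8.5616 or 4.4384.
  Sorted: λ_1 = 8.5616,  λ_2 = 4.4384,  λ_3 = 1  (check: sum = 14 = tr ✓).

Step 4 — unit eigenvector for λ_1 ≈ 8.5616: v spans the null space of (Sigma - λ_1 I), whose rows are
  r_1 = (-5.5616, -2, 1),  r_2 = (-2, -5.5616, -1),  r_3 = (1, -1, -0.5616).
  v is orthogonal to every row, so take v ∝ r_1 × r_2 = ((-2)·(-1) - (1)·(-5.5616), (1)·(-2) - (-5.5616)·(-1), (-5.5616)·(-5.5616) - (-2)·(-2)) ≈ (7.5616, -7.5616, 26.9309).
  Let u = (7.5616, -7.5616, 26.9309).
  ||u|| = √((7.5616)² + (-7.5616)² + (26.9309)²) = √(839.6259) ≈ 28.9763,  v_1 = u/||u|| ≈ (0.261, -0.261, 0.9294) (||v_1|| = 1).

λ_1 = 8.5616,  λ_2 = 4.4384,  λ_3 = 1;  v_1 ≈ (0.261, -0.261, 0.9294)


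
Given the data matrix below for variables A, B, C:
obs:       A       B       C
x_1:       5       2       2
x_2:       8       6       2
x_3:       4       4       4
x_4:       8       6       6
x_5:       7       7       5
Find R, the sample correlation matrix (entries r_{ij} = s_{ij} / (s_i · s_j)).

Step 1 — column means:
  mean(A) = (5 + 8 + 4 + 8 + 7) / 5 = 32/5 = 6.4
  mean(B) = (2 + 6 + 4 + 6 + 7) / 5 = 25/5 = 5
  mean(C) = (2 + 2 + 4 + 6 + 5) / 5 = 19/5 = 3.8

Step 2 — sample variances and covariances s[i,j] = (1/(n-1)) · Σ_k (x_{k,i} - mean_i) · (x_{k,j} - mean_j), with n-1 = 4:
  s[A,A] = ((-1.4)·(-1.4) + (1.6)·(1.6) + (-2.4)·(-2.4) + (1.6)·(1.6) + (0.6)·(0.6)) / 4 = 13.2/4 = 3.3
  s[A,B] = ((-1.4)·(-3) + (1.6)·(1) + (-2.4)·(-1) + (1.6)·(1) + (0.6)·(2)) / 4 = 11/4 = 2.75
  s[A,C] = ((-1.4)·(-1.8) + (1.6)·(-1.8) + (-2.4)·(0.2) + (1.6)·(2.2) + (0.6)·(1.2)) / 4 = 3.4/4 = 0.85
  s[B,B] = ((-3)·(-3) + (1)·(1) + (-1)·(-1) + (1)·(1) + (2)·(2)) / 4 = 16/4 = 4
  s[B,C] = ((-3)·(-1.8) + (1)·(-1.8) + (-1)·(0.2) + (1)·(2.2) + (2)·(1.2)) / 4 = 8/4 = 2
  s[C,C] = ((-1.8)·(-1.8) + (-1.8)·(-1.8) + (0.2)·(0.2) + (2.2)·(2.2) + (1.2)·(1.2)) / 4 = 12.8/4 = 3.2
  Sample standard deviations s_i = √(s[i,i]):
  s(A) = √(3.3) = 1.8166
  s(B) = √(4) = 2
  s(C) = √(3.2) = 1.7889

Step 3 — r_{ij} = s_{ij} / (s_i · s_j):
  r[A,A] = 1 (diagonal).
  r[A,B] = 2.75 / (1.8166 · 2) = 2.75 / 3.6332 = 0.7569
  r[A,C] = 0.85 / (1.8166 · 1.7889) = 0.85 / 3.2496 = 0.2616
  r[B,B] = 1 (diagonal).
  r[B,C] = 2 / (2 · 1.7889) = 2 / 3.5777 = 0.559
  r[C,C] = 1 (diagonal).

R is symmetric with unit diagonal. Assembling:

R = [[1, 0.7569, 0.2616],
 [0.7569, 1, 0.559],
 [0.2616, 0.559, 1]]


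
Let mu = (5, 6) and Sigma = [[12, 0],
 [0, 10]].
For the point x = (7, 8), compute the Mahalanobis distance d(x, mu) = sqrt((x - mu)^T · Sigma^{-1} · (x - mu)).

Step 1 — centre the observation: (x - mu) = (2, 2).

Step 2 — invert Sigma. det(Sigma) = 12·10 - (0)² = 120.
  Sigma^{-1} = (1/det) · [[d, -b], [-b, a]] = [[0.0833, 0],
 [0, 0.1]].

Step 3 — form the quadratic (x - mu)^T · Sigma^{-1} · (x - mu):
  Sigma^{-1} · (x - mu) = (0.1667, 0.2).
  (x - mu)^T · [Sigma^{-1} · (x - mu)] = (2)·(0.1667) + (2)·(0.2) = 0.7333.

Step 4 — take square root: d = √(0.7333) ≈ 0.8563.

d(x, mu) = √(0.7333) ≈ 0.8563


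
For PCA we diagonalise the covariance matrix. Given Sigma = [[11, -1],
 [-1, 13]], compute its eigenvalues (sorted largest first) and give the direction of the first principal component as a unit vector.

Step 1 — characteristic polynomial of 2×2 Sigma:
  det(Sigma - λI) = λ² - trace · λ + det = 0.
  trace = 11 + 13 = 24, det = 11·13 - (-1)² = 142.
Step 2 — discriminant:
  Δ = trace² - 4·det = 576 - 568 = 8.
Step 3 — eigenvalues:
  λ = (trace ± √Δ)/2 = (24 ± 2.8284)/2,
  λ_1 = 13.4142,  λ_2 = 10.5858.

Step 4 — unit eigenvector for λ_1: solve (Sigma - λ_1 I)v = 0. First row:
  (11 - 13.4142)·v_x + (-1)·v_y = 0, i.e. (-2.4142)·v_x + (-1)·v_y = 0,
  so v ∝ (b, λ_1 - a) = (-1, 2.4142); multiply by -1 so the first entry is positive: u = (1, -2.4142).
  ||u|| = √((1)² + (-2.4142)²) = √(6.8284) ≈ 2.6131,
  v_1 = u/||u|| ≈ (0.3827, -0.9239) (||v_1|| = 1).

λ_1 = 13.4142,  λ_2 = 10.5858;  v_1 ≈ (0.3827, -0.9239)


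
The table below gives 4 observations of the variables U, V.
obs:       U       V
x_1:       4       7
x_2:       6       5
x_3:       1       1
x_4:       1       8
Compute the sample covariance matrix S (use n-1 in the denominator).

Step 1 — column means:
  mean(U) = (4 + 6 + 1 + 1) / 4 = 12/4 = 3
  mean(V) = (7 + 5 + 1 + 8) / 4 = 21/4 = 5.25

Step 2 — sample covariance S[i,j] = (1/(n-1)) · Σ_k (x_{k,i} - mean_i) · (x_{k,j} - mean_j), with n-1 = 3.
  S[U,U] = ((1)·(1) + (3)·(3) + (-2)·(-2) + (-2)·(-2)) / 3 = 18/3 = 6
  S[U,V] = ((1)·(1.75) + (3)·(-0.25) + (-2)·(-4.25) + (-2)·(2.75)) / 3 = 4/3 = 1.3333
  S[V,V] = ((1.75)·(1.75) + (-0.25)·(-0.25) + (-4.25)·(-4.25) + (2.75)·(2.75)) / 3 = 28.75/3 = 9.5833

S is symmetric (S[j,i] = S[i,j]). Assembling:

S = [[6, 1.3333],
 [1.3333, 9.5833]]


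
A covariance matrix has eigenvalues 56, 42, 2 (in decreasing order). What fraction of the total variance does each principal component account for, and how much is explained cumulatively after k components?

Step 1 — total variance = trace(Sigma) = Σ λ_i = 56 + 42 + 2 = 100.

Step 2 — fraction explained by component i = λ_i / Σ λ:
  PC1: 56/100 = 0.56
  PC2: 42/100 = 0.42
  PC3: 2/100 = 0.02

Step 3 — cumulative fraction after k components = (λ_1 + ... + λ_k) / Σ λ:
  k = 1: 56/100 = 0.56
  k = 2: (56 + 42)/100 = 98/100 = 0.98
  k = 3: (56 + 42 + 2)/100 = 100/100 = 1

Summary (fraction, with percent):

explained: PC1 0.56 (56%), PC2 0.42 (42%), PC3 0.02 (2%);  cumulative: 0.56, 0.98, 1


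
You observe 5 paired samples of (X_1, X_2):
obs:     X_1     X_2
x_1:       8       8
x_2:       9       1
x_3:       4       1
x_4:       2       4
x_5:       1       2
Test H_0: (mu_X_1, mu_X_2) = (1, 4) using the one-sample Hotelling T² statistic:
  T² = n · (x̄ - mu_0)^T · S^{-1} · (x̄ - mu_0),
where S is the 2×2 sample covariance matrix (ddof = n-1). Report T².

Step 1 — sample mean vector:
  mean(X_1) = (8 + 9 + 4 + 2 + 1) / 5 = 24/5 = 4.8
  mean(X_2) = (8 + 1 + 1 + 4 + 2) / 5 = 16/5 = 3.2
  x̄ = (4.8, 3.2),  deviation x̄ - mu_0 = (4.8, 3.2) - (1, 4) = (3.8, -0.8).

Step 2 — sample covariance matrix, S[i,j] = (1/(n-1)) · Σ_k (x_{k,i} - mean_i) · (x_{k,j} - mean_j), divisor n-1 = 4:
  S[X_1,X_1] = ((3.2)·(3.2) + (4.2)·(4.2) + (-0.8)·(-0.8) + (-2.8)·(-2.8) + (-3.8)·(-3.8)) / 4 = 50.8/4 = 12.7
  S[X_1,X_2] = ((3.2)·(4.8) + (4.2)·(-2.2) + (-0.8)·(-2.2) + (-2.8)·(0.8) + (-3.8)·(-1.2)) / 4 = 10.2/4 = 2.55
  S[X_2,X_2] = ((4.8)·(4.8) + (-2.2)·(-2.2) + (-2.2)·(-2.2) + (0.8)·(0.8) + (-1.2)·(-1.2)) / 4 = 34.8/4 = 8.7
  S = [[12.7, 2.55],
 [2.55, 8.7]].

Step 3 — invert S. det(S) = 12.7·8.7 - (2.55)² = 103.9875.
  S^{-1} = (1/det) · [[d, -b], [-b, a]] = [[0.0837, -0.0245],
 [-0.0245, 0.1221]].

Step 4 — quadratic form (x̄ - mu_0)^T · S^{-1} · (x̄ - mu_0):
  S^{-1} · (x̄ - mu_0) = (0.3375, -0.1909),
  (x̄ - mu_0)^T · [...] = (3.8)·(0.3375) + (-0.8)·(-0.1909) = 1.4354.

Step 5 — scale by n: T² = 5 · 1.4354 = 7.1768.

T² ≈ 7.1768


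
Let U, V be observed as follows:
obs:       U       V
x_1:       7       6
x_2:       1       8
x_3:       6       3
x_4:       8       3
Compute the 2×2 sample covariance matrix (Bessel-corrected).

Step 1 — column means:
  mean(U) = (7 + 1 + 6 + 8) / 4 = 22/4 = 5.5
  mean(V) = (6 + 8 + 3 + 3) / 4 = 20/4 = 5

Step 2 — sample covariance S[i,j] = (1/(n-1)) · Σ_k (x_{k,i} - mean_i) · (x_{k,j} - mean_j), with n-1 = 3.
  S[U,U] = ((1.5)·(1.5) + (-4.5)·(-4.5) + (0.5)·(0.5) + (2.5)·(2.5)) / 3 = 29/3 = 9.6667
  S[U,V] = ((1.5)·(1) + (-4.5)·(3) + (0.5)·(-2) + (2.5)·(-2)) / 3 = -18/3 = -6
  S[V,V] = ((1)·(1) + (3)·(3) + (-2)·(-2) + (-2)·(-2)) / 3 = 18/3 = 6

S is symmetric (S[j,i] = S[i,j]). Assembling:

S = [[9.6667, -6],
 [-6, 6]]


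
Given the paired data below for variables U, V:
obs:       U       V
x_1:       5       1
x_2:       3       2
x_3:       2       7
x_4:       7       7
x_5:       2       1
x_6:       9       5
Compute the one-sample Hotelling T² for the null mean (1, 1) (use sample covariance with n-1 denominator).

Step 1 — sample mean vector:
  mean(U) = (5 + 3 + 2 + 7 + 2 + 9) / 6 = 28/6 = 4.6667
  mean(V) = (1 + 2 + 7 + 7 + 1 + 5) / 6 = 23/6 = 3.8333
  x̄ = (4.6667, 3.8333),  deviation x̄ - mu_0 = (4.6667, 3.8333) - (1, 1) = (3.6667, 2.8333).

Step 2 — sample covariance matrix, S[i,j] = (1/(n-1)) · Σ_k (x_{k,i} - mean_i) · (x_{k,j} - mean_j), divisor n-1 = 5:
  S[U,U] = ((0.3333)·(0.3333) + (-1.6667)·(-1.6667) + (-2.6667)·(-2.6667) + (2.3333)·(2.3333) + (-2.6667)·(-2.6667) + (4.3333)·(4.3333)) / 5 = 41.3333/5 = 8.2667
  S[U,V] = ((0.3333)·(-2.8333) + (-1.6667)·(-1.8333) + (-2.6667)·(3.1667) + (2.3333)·(3.1667) + (-2.6667)·(-2.8333) + (4.3333)·(1.1667)) / 5 = 13.6667/5 = 2.7333
  S[V,V] = ((-2.8333)·(-2.8333) + (-1.8333)·(-1.8333) + (3.1667)·(3.1667) + (3.1667)·(3.1667) + (-2.8333)·(-2.8333) + (1.1667)·(1.1667)) / 5 = 40.8333/5 = 8.1667
  S = [[8.2667, 2.7333],
 [2.7333, 8.1667]].

Step 3 — invert S. det(S) = 8.2667·8.1667 - (2.7333)² = 60.04.
  S^{-1} = (1/det) · [[d, -b], [-b, a]] = [[0.136, -0.0455],
 [-0.0455, 0.1377]].

Step 4 — quadratic form (x̄ - mu_0)^T · S^{-1} · (x̄ - mu_0):
  S^{-1} · (x̄ - mu_0) = (0.3698, 0.2232),
  (x̄ - mu_0)^T · [...] = (3.6667)·(0.3698) + (2.8333)·(0.2232) = 1.9881.

Step 5 — scale by n: T² = 6 · 1.9881 = 11.9287.

T² ≈ 11.9287


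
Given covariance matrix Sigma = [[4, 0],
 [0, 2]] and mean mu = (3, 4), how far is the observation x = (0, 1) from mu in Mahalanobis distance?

Step 1 — centre the observation: (x - mu) = (-3, -3).

Step 2 — invert Sigma. det(Sigma) = 4·2 - (0)² = 8.
  Sigma^{-1} = (1/det) · [[d, -b], [-b, a]] = [[0.25, 0],
 [0, 0.5]].

Step 3 — form the quadratic (x - mu)^T · Sigma^{-1} · (x - mu):
  Sigma^{-1} · (x - mu) = (-0.75, -1.5).
  (x - mu)^T · [Sigma^{-1} · (x - mu)] = (-3)·(-0.75) + (-3)·(-1.5) = 6.75.

Step 4 — take square root: d = √(6.75) ≈ 2.5981.

d(x, mu) = √(6.75) ≈ 2.5981


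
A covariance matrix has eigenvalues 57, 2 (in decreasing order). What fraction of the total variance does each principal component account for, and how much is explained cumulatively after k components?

Step 1 — total variance = trace(Sigma) = Σ λ_i = 57 + 2 = 59.

Step 2 — fraction explained by component i = λ_i / Σ λ:
  PC1: 57/59 = 0.9661
  PC2: 2/59 = 0.0339

Step 3 — cumulative fraction after k components = (λ_1 + ... + λ_k) / Σ λ:
  k = 1: 57/59 = 0.9661
  k = 2: (57 + 2)/59 = 59/59 = 1

Summary (fraction, with percent):

explained: PC1 0.9661 (96.61%), PC2 0.0339 (3.39%);  cumulative: 0.9661, 1


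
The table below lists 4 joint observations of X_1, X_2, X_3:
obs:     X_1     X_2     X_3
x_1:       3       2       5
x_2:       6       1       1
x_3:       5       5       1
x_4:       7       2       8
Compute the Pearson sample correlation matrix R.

Step 1 — column means:
  mean(X_1) = (3 + 6 + 5 + 7) / 4 = 21/4 = 5.25
  mean(X_2) = (2 + 1 + 5 + 2) / 4 = 10/4 = 2.5
  mean(X_3) = (5 + 1 + 1 + 8) / 4 = 15/4 = 3.75

Step 2 — sample variances and covariances s[i,j] = (1/(n-1)) · Σ_k (x_{k,i} - mean_i) · (x_{k,j} - mean_j), with n-1 = 3:
  s[X_1,X_1] = ((-2.25)·(-2.25) + (0.75)·(0.75) + (-0.25)·(-0.25) + (1.75)·(1.75)) / 3 = 8.75/3 = 2.9167
  s[X_1,X_2] = ((-2.25)·(-0.5) + (0.75)·(-1.5) + (-0.25)·(2.5) + (1.75)·(-0.5)) / 3 = -1.5/3 = -0.5
  s[X_1,X_3] = ((-2.25)·(1.25) + (0.75)·(-2.75) + (-0.25)·(-2.75) + (1.75)·(4.25)) / 3 = 3.25/3 = 1.0833
  s[X_2,X_2] = ((-0.5)·(-0.5) + (-1.5)·(-1.5) + (2.5)·(2.5) + (-0.5)·(-0.5)) / 3 = 9/3 = 3
  s[X_2,X_3] = ((-0.5)·(1.25) + (-1.5)·(-2.75) + (2.5)·(-2.75) + (-0.5)·(4.25)) / 3 = -5.5/3 = -1.8333
  s[X_3,X_3] = ((1.25)·(1.25) + (-2.75)·(-2.75) + (-2.75)·(-2.75) + (4.25)·(4.25)) / 3 = 34.75/3 = 11.5833
  Sample standard deviations s_i = √(s[i,i]):
  s(X_1) = √(2.9167) = 1.7078
  s(X_2) = √(3) = 1.7321
  s(X_3) = √(11.5833) = 3.4034

Step 3 — r_{ij} = s_{ij} / (s_i · s_j):
  r[X_1,X_1] = 1 (diagonal).
  r[X_1,X_2] = -0.5 / (1.7078 · 1.7321) = -0.5 / 2.958 = -0.169
  r[X_1,X_3] = 1.0833 / (1.7078 · 3.4034) = 1.0833 / 5.8125 = 0.1864
  r[X_2,X_2] = 1 (diagonal).
  r[X_2,X_3] = -1.8333 / (1.7321 · 3.4034) = -1.8333 / 5.8949 = -0.311
  r[X_3,X_3] = 1 (diagonal).

R is symmetric with unit diagonal. Assembling:

R = [[1, -0.169, 0.1864],
 [-0.169, 1, -0.311],
 [0.1864, -0.311, 1]]


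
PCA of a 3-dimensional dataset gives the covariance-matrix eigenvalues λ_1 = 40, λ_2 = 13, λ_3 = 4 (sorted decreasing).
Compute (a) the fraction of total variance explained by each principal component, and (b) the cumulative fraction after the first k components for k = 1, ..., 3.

Step 1 — total variance = trace(Sigma) = Σ λ_i = 40 + 13 + 4 = 57.

Step 2 — fraction explained by component i = λ_i / Σ λ:
  PC1: 40/57 = 0.7018
  PC2: 13/57 = 0.2281
  PC3: 4/57 = 0.0702

Step 3 — cumulative fraction after k components = (λ_1 + ... + λ_k) / Σ λ:
  k = 1: 40/57 = 0.7018
  k = 2: (40 + 13)/57 = 53/57 = 0.9298
  k = 3: (40 + 13 + 4)/57 = 57/57 = 1

Summary (fraction, with percent):

explained: PC1 0.7018 (70.18%), PC2 0.2281 (22.81%), PC3 0.0702 (7.02%);  cumulative: 0.7018, 0.9298, 1


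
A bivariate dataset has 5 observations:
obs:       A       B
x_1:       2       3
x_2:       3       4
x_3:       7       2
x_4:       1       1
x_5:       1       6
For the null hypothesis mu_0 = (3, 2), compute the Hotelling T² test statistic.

Step 1 — sample mean vector:
  mean(A) = (2 + 3 + 7 + 1 + 1) / 5 = 14/5 = 2.8
  mean(B) = (3 + 4 + 2 + 1 + 6) / 5 = 16/5 = 3.2
  x̄ = (2.8, 3.2),  deviation x̄ - mu_0 = (2.8, 3.2) - (3, 2) = (-0.2, 1.2).

Step 2 — sample covariance matrix, S[i,j] = (1/(n-1)) · Σ_k (x_{k,i} - mean_i) · (x_{k,j} - mean_j), divisor n-1 = 4:
  S[A,A] = ((-0.8)·(-0.8) + (0.2)·(0.2) + (4.2)·(4.2) + (-1.8)·(-1.8) + (-1.8)·(-1.8)) / 4 = 24.8/4 = 6.2
  S[A,B] = ((-0.8)·(-0.2) + (0.2)·(0.8) + (4.2)·(-1.2) + (-1.8)·(-2.2) + (-1.8)·(2.8)) / 4 = -5.8/4 = -1.45
  S[B,B] = ((-0.2)·(-0.2) + (0.8)·(0.8) + (-1.2)·(-1.2) + (-2.2)·(-2.2) + (2.8)·(2.8)) / 4 = 14.8/4 = 3.7
  S = [[6.2, -1.45],
 [-1.45, 3.7]].

Step 3 — invert S. det(S) = 6.2·3.7 - (-1.45)² = 20.8375.
  S^{-1} = (1/det) · [[d, -b], [-b, a]] = [[0.1776, 0.0696],
 [0.0696, 0.2975]].

Step 4 — quadratic form (x̄ - mu_0)^T · S^{-1} · (x̄ - mu_0):
  S^{-1} · (x̄ - mu_0) = (0.048, 0.3431),
  (x̄ - mu_0)^T · [...] = (-0.2)·(0.048) + (1.2)·(0.3431) = 0.4022.

Step 5 — scale by n: T² = 5 · 0.4022 = 2.0108.

T² ≈ 2.0108


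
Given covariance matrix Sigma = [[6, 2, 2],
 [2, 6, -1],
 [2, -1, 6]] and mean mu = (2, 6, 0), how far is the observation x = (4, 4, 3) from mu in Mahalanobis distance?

Step 1 — centre the observation: (x - mu) = (2, -2, 3).

Step 2 — invert Sigma (cofactor / det for 3×3, or solve directly):
  Sigma^{-1} = [[0.2273, -0.0909, -0.0909],
 [-0.0909, 0.2078, 0.0649],
 [-0.0909, 0.0649, 0.2078]].

Step 3 — form the quadratic (x - mu)^T · Sigma^{-1} · (x - mu):
  Sigma^{-1} · (x - mu) = (0.3636, -0.4026, 0.3117).
  (x - mu)^T · [Sigma^{-1} · (x - mu)] = (2)·(0.3636) + (-2)·(-0.4026) + (3)·(0.3117) = 2.4675.

Step 4 — take square root: d = √(2.4675) ≈ 1.5708.

d(x, mu) = √(2.4675) ≈ 1.5708


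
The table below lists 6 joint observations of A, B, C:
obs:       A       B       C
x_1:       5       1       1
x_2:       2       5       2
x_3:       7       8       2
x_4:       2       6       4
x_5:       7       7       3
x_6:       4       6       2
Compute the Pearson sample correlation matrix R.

Step 1 — column means:
  mean(A) = (5 + 2 + 7 + 2 + 7 + 4) / 6 = 27/6 = 4.5
  mean(B) = (1 + 5 + 8 + 6 + 7 + 6) / 6 = 33/6 = 5.5
  mean(C) = (1 + 2 + 2 + 4 + 3 + 2) / 6 = 14/6 = 2.3333

Step 2 — sample variances and covariances s[i,j] = (1/(n-1)) · Σ_k (x_{k,i} - mean_i) · (x_{k,j} - mean_j), with n-1 = 5:
  s[A,A] = ((0.5)·(0.5) + (-2.5)·(-2.5) + (2.5)·(2.5) + (-2.5)·(-2.5) + (2.5)·(2.5) + (-0.5)·(-0.5)) / 5 = 25.5/5 = 5.1
  s[A,B] = ((0.5)·(-4.5) + (-2.5)·(-0.5) + (2.5)·(2.5) + (-2.5)·(0.5) + (2.5)·(1.5) + (-0.5)·(0.5)) / 5 = 7.5/5 = 1.5
  s[A,C] = ((0.5)·(-1.3333) + (-2.5)·(-0.3333) + (2.5)·(-0.3333) + (-2.5)·(1.6667) + (2.5)·(0.6667) + (-0.5)·(-0.3333)) / 5 = -3/5 = -0.6
  s[B,B] = ((-4.5)·(-4.5) + (-0.5)·(-0.5) + (2.5)·(2.5) + (0.5)·(0.5) + (1.5)·(1.5) + (0.5)·(0.5)) / 5 = 29.5/5 = 5.9
  s[B,C] = ((-4.5)·(-1.3333) + (-0.5)·(-0.3333) + (2.5)·(-0.3333) + (0.5)·(1.6667) + (1.5)·(0.6667) + (0.5)·(-0.3333)) / 5 = 7/5 = 1.4
  s[C,C] = ((-1.3333)·(-1.3333) + (-0.3333)·(-0.3333) + (-0.3333)·(-0.3333) + (1.6667)·(1.6667) + (0.6667)·(0.6667) + (-0.3333)·(-0.3333)) / 5 = 5.3333/5 = 1.0667
  Sample standard deviations s_i = √(s[i,i]):
  s(A) = √(5.1) = 2.2583
  s(B) = √(5.9) = 2.429
  s(C) = √(1.0667) = 1.0328

Step 3 — r_{ij} = s_{ij} / (s_i · s_j):
  r[A,A] = 1 (diagonal).
  r[A,B] = 1.5 / (2.2583 · 2.429) = 1.5 / 5.4854 = 0.2735
  r[A,C] = -0.6 / (2.2583 · 1.0328) = -0.6 / 2.3324 = -0.2572
  r[B,B] = 1 (diagonal).
  r[B,C] = 1.4 / (2.429 · 1.0328) = 1.4 / 2.5087 = 0.5581
  r[C,C] = 1 (diagonal).

R is symmetric with unit diagonal. Assembling:

R = [[1, 0.2735, -0.2572],
 [0.2735, 1, 0.5581],
 [-0.2572, 0.5581, 1]]


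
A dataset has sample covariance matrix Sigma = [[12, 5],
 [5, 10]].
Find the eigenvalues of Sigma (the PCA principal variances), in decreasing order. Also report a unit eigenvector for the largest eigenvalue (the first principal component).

Step 1 — characteristic polynomial of 2×2 Sigma:
  det(Sigma - λI) = λ² - trace · λ + det = 0.
  trace = 12 + 10 = 22, det = 12·10 - (5)² = 95.
Step 2 — discriminant:
  Δ = trace² - 4·det = 484 - 380 = 104.
Step 3 — eigenvalues:
  λ = (trace ± √Δ)/2 = (22 ± 10.198)/2,
  λ_1 = 16.099,  λ_2 = 5.901.

Step 4 — unit eigenvector for λ_1: solve (Sigma - λ_1 I)v = 0. First row:
  (12 - 16.099)·v_x + (5)·v_y = 0, i.e. (-4.099)·v_x + (5)·v_y = 0,
  so v ∝ (b, λ_1 - a) = (5, 4.099) = u.
  ||u|| = √((5)² + (4.099)²) = √(41.802) ≈ 6.4654,
  v_1 = u/||u|| ≈ (0.7733, 0.634) (||v_1|| = 1).

λ_1 = 16.099,  λ_2 = 5.901;  v_1 ≈ (0.7733, 0.634)


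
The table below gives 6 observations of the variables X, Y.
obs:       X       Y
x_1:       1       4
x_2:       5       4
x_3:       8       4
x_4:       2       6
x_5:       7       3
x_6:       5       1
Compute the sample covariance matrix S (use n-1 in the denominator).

Step 1 — column means:
  mean(X) = (1 + 5 + 8 + 2 + 7 + 5) / 6 = 28/6 = 4.6667
  mean(Y) = (4 + 4 + 4 + 6 + 3 + 1) / 6 = 22/6 = 3.6667

Step 2 — sample covariance S[i,j] = (1/(n-1)) · Σ_k (x_{k,i} - mean_i) · (x_{k,j} - mean_j), with n-1 = 5.
  S[X,X] = ((-3.6667)·(-3.6667) + (0.3333)·(0.3333) + (3.3333)·(3.3333) + (-2.6667)·(-2.6667) + (2.3333)·(2.3333) + (0.3333)·(0.3333)) / 5 = 37.3333/5 = 7.4667
  S[X,Y] = ((-3.6667)·(0.3333) + (0.3333)·(0.3333) + (3.3333)·(0.3333) + (-2.6667)·(2.3333) + (2.3333)·(-0.6667) + (0.3333)·(-2.6667)) / 5 = -8.6667/5 = -1.7333
  S[Y,Y] = ((0.3333)·(0.3333) + (0.3333)·(0.3333) + (0.3333)·(0.3333) + (2.3333)·(2.3333) + (-0.6667)·(-0.6667) + (-2.6667)·(-2.6667)) / 5 = 13.3333/5 = 2.6667

S is symmetric (S[j,i] = S[i,j]). Assembling:

S = [[7.4667, -1.7333],
 [-1.7333, 2.6667]]


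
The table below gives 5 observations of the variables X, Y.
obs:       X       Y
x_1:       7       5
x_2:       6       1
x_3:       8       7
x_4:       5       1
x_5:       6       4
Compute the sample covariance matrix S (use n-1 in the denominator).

Step 1 — column means:
  mean(X) = (7 + 6 + 8 + 5 + 6) / 5 = 32/5 = 6.4
  mean(Y) = (5 + 1 + 7 + 1 + 4) / 5 = 18/5 = 3.6

Step 2 — sample covariance S[i,j] = (1/(n-1)) · Σ_k (x_{k,i} - mean_i) · (x_{k,j} - mean_j), with n-1 = 4.
  S[X,X] = ((0.6)·(0.6) + (-0.4)·(-0.4) + (1.6)·(1.6) + (-1.4)·(-1.4) + (-0.4)·(-0.4)) / 4 = 5.2/4 = 1.3
  S[X,Y] = ((0.6)·(1.4) + (-0.4)·(-2.6) + (1.6)·(3.4) + (-1.4)·(-2.6) + (-0.4)·(0.4)) / 4 = 10.8/4 = 2.7
  S[Y,Y] = ((1.4)·(1.4) + (-2.6)·(-2.6) + (3.4)·(3.4) + (-2.6)·(-2.6) + (0.4)·(0.4)) / 4 = 27.2/4 = 6.8

S is symmetric (S[j,i] = S[i,j]). Assembling:

S = [[1.3, 2.7],
 [2.7, 6.8]]


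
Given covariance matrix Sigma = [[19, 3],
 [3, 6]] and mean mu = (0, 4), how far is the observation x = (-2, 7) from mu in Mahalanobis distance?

Step 1 — centre the observation: (x - mu) = (-2, 3).

Step 2 — invert Sigma. det(Sigma) = 19·6 - (3)² = 105.
  Sigma^{-1} = (1/det) · [[d, -b], [-b, a]] = [[0.0571, -0.0286],
 [-0.0286, 0.181]].

Step 3 — form the quadratic (x - mu)^T · Sigma^{-1} · (x - mu):
  Sigma^{-1} · (x - mu) = (-0.2, 0.6).
  (x - mu)^T · [Sigma^{-1} · (x - mu)] = (-2)·(-0.2) + (3)·(0.6) = 2.2.

Step 4 — take square root: d = √(2.2) ≈ 1.4832.

d(x, mu) = √(2.2) ≈ 1.4832


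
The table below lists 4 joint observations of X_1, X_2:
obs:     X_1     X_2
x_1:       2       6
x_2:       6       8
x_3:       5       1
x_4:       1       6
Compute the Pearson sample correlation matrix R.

Step 1 — column means:
  mean(X_1) = (2 + 6 + 5 + 1) / 4 = 14/4 = 3.5
  mean(X_2) = (6 + 8 + 1 + 6) / 4 = 21/4 = 5.25

Step 2 — sample variances and covariances s[i,j] = (1/(n-1)) · Σ_k (x_{k,i} - mean_i) · (x_{k,j} - mean_j), with n-1 = 3:
  s[X_1,X_1] = ((-1.5)·(-1.5) + (2.5)·(2.5) + (1.5)·(1.5) + (-2.5)·(-2.5)) / 3 = 17/3 = 5.6667
  s[X_1,X_2] = ((-1.5)·(0.75) + (2.5)·(2.75) + (1.5)·(-4.25) + (-2.5)·(0.75)) / 3 = -2.5/3 = -0.8333
  s[X_2,X_2] = ((0.75)·(0.75) + (2.75)·(2.75) + (-4.25)·(-4.25) + (0.75)·(0.75)) / 3 = 26.75/3 = 8.9167
  Sample standard deviations s_i = √(s[i,i]):
  s(X_1) = √(5.6667) = 2.3805
  s(X_2) = √(8.9167) = 2.9861

Step 3 — r_{ij} = s_{ij} / (s_i · s_j):
  r[X_1,X_1] = 1 (diagonal).
  r[X_1,X_2] = -0.8333 / (2.3805 · 2.9861) = -0.8333 / 7.1083 = -0.1172
  r[X_2,X_2] = 1 (diagonal).

R is symmetric with unit diagonal. Assembling:

R = [[1, -0.1172],
 [-0.1172, 1]]


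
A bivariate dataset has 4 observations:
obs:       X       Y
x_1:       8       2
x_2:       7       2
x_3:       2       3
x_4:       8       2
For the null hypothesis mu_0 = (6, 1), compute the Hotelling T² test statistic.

Step 1 — sample mean vector:
  mean(X) = (8 + 7 + 2 + 8) / 4 = 25/4 = 6.25
  mean(Y) = (2 + 2 + 3 + 2) / 4 = 9/4 = 2.25
  x̄ = (6.25, 2.25),  deviation x̄ - mu_0 = (6.25, 2.25) - (6, 1) = (0.25, 1.25).

Step 2 — sample covariance matrix, S[i,j] = (1/(n-1)) · Σ_k (x_{k,i} - mean_i) · (x_{k,j} - mean_j), divisor n-1 = 3:
  S[X,X] = ((1.75)·(1.75) + (0.75)·(0.75) + (-4.25)·(-4.25) + (1.75)·(1.75)) / 3 = 24.75/3 = 8.25
  S[X,Y] = ((1.75)·(-0.25) + (0.75)·(-0.25) + (-4.25)·(0.75) + (1.75)·(-0.25)) / 3 = -4.25/3 = -1.4167
  S[Y,Y] = ((-0.25)·(-0.25) + (-0.25)·(-0.25) + (0.75)·(0.75) + (-0.25)·(-0.25)) / 3 = 0.75/3 = 0.25
  S = [[8.25, -1.4167],
 [-1.4167, 0.25]].

Step 3 — invert S. det(S) = 8.25·0.25 - (-1.4167)² = 0.0556.
  S^{-1} = (1/det) · [[d, -b], [-b, a]] = [[4.5, 25.5],
 [25.5, 148.5]].

Step 4 — quadratic form (x̄ - mu_0)^T · S^{-1} · (x̄ - mu_0):
  S^{-1} · (x̄ - mu_0) = (33, 192),
  (x̄ - mu_0)^T · [...] = (0.25)·(33) + (1.25)·(192) = 248.25.

Step 5 — scale by n: T² = 4 · 248.25 = 993.

T² ≈ 993


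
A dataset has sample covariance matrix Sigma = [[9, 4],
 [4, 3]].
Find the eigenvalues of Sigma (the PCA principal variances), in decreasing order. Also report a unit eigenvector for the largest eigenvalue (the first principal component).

Step 1 — characteristic polynomial of 2×2 Sigma:
  det(Sigma - λI) = λ² - trace · λ + det = 0.
  trace = 9 + 3 = 12, det = 9·3 - (4)² = 11.
Step 2 — discriminant:
  Δ = trace² - 4·det = 144 - 44 = 100.
Step 3 — eigenvalues:
  λ = (trace ± √Δ)/2 = (12 ± 10)/2,
  λ_1 = 11,  λ_2 = 1.

Step 4 — unit eigenvector for λ_1: solve (Sigma - λ_1 I)v = 0. First row:
  (9 - 11)·v_x + (4)·v_y = 0, i.e. (-2)·v_x + (4)·v_y = 0,
  so v ∝ (b, λ_1 - a) = (4, 2) = u.
  ||u|| = √((4)² + (2)²) = √(20) ≈ 4.4721,
  v_1 = u/||u|| ≈ (0.8944, 0.4472) (||v_1|| = 1).

λ_1 = 11,  λ_2 = 1;  v_1 ≈ (0.8944, 0.4472)


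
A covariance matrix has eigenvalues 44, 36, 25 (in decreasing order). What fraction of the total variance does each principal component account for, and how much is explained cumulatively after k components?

Step 1 — total variance = trace(Sigma) = Σ λ_i = 44 + 36 + 25 = 105.

Step 2 — fraction explained by component i = λ_i / Σ λ:
  PC1: 44/105 = 0.419
  PC2: 36/105 = 0.3429
  PC3: 25/105 = 0.2381

Step 3 — cumulative fraction after k components = (λ_1 + ... + λ_k) / Σ λ:
  k = 1: 44/105 = 0.419
  k = 2: (44 + 36)/105 = 80/105 = 0.7619
  k = 3: (44 + 36 + 25)/105 = 105/105 = 1

Summary (fraction, with percent):

explained: PC1 0.419 (41.9%), PC2 0.3429 (34.29%), PC3 0.2381 (23.81%);  cumulative: 0.419, 0.7619, 1


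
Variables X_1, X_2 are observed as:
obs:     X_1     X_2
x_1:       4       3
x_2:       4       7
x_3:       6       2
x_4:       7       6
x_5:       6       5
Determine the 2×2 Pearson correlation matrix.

Step 1 — column means:
  mean(X_1) = (4 + 4 + 6 + 7 + 6) / 5 = 27/5 = 5.4
  mean(X_2) = (3 + 7 + 2 + 6 + 5) / 5 = 23/5 = 4.6

Step 2 — sample variances and covariances s[i,j] = (1/(n-1)) · Σ_k (x_{k,i} - mean_i) · (x_{k,j} - mean_j), with n-1 = 4:
  s[X_1,X_1] = ((-1.4)·(-1.4) + (-1.4)·(-1.4) + (0.6)·(0.6) + (1.6)·(1.6) + (0.6)·(0.6)) / 4 = 7.2/4 = 1.8
  s[X_1,X_2] = ((-1.4)·(-1.6) + (-1.4)·(2.4) + (0.6)·(-2.6) + (1.6)·(1.4) + (0.6)·(0.4)) / 4 = -0.2/4 = -0.05
  s[X_2,X_2] = ((-1.6)·(-1.6) + (2.4)·(2.4) + (-2.6)·(-2.6) + (1.4)·(1.4) + (0.4)·(0.4)) / 4 = 17.2/4 = 4.3
  Sample standard deviations s_i = √(s[i,i]):
  s(X_1) = √(1.8) = 1.3416
  s(X_2) = √(4.3) = 2.0736

Step 3 — r_{ij} = s_{ij} / (s_i · s_j):
  r[X_1,X_1] = 1 (diagonal).
  r[X_1,X_2] = -0.05 / (1.3416 · 2.0736) = -0.05 / 2.7821 = -0.018
  r[X_2,X_2] = 1 (diagonal).

R is symmetric with unit diagonal. Assembling:

R = [[1, -0.018],
 [-0.018, 1]]


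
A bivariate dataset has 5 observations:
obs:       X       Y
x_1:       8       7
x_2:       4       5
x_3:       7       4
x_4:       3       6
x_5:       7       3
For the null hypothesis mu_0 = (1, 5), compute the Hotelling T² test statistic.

Step 1 — sample mean vector:
  mean(X) = (8 + 4 + 7 + 3 + 7) / 5 = 29/5 = 5.8
  mean(Y) = (7 + 5 + 4 + 6 + 3) / 5 = 25/5 = 5
  x̄ = (5.8, 5),  deviation x̄ - mu_0 = (5.8, 5) - (1, 5) = (4.8, 0).

Step 2 — sample covariance matrix, S[i,j] = (1/(n-1)) · Σ_k (x_{k,i} - mean_i) · (x_{k,j} - mean_j), divisor n-1 = 4:
  S[X,X] = ((2.2)·(2.2) + (-1.8)·(-1.8) + (1.2)·(1.2) + (-2.8)·(-2.8) + (1.2)·(1.2)) / 4 = 18.8/4 = 4.7
  S[X,Y] = ((2.2)·(2) + (-1.8)·(0) + (1.2)·(-1) + (-2.8)·(1) + (1.2)·(-2)) / 4 = -2/4 = -0.5
  S[Y,Y] = ((2)·(2) + (0)·(0) + (-1)·(-1) + (1)·(1) + (-2)·(-2)) / 4 = 10/4 = 2.5
  S = [[4.7, -0.5],
 [-0.5, 2.5]].

Step 3 — invert S. det(S) = 4.7·2.5 - (-0.5)² = 11.5.
  S^{-1} = (1/det) · [[d, -b], [-b, a]] = [[0.2174, 0.0435],
 [0.0435, 0.4087]].

Step 4 — quadratic form (x̄ - mu_0)^T · S^{-1} · (x̄ - mu_0):
  S^{-1} · (x̄ - mu_0) = (1.0435, 0.2087),
  (x̄ - mu_0)^T · [...] = (4.8)·(1.0435) + (0)·(0.2087) = 5.0087.

Step 5 — scale by n: T² = 5 · 5.0087 = 25.0435.

T² ≈ 25.0435
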